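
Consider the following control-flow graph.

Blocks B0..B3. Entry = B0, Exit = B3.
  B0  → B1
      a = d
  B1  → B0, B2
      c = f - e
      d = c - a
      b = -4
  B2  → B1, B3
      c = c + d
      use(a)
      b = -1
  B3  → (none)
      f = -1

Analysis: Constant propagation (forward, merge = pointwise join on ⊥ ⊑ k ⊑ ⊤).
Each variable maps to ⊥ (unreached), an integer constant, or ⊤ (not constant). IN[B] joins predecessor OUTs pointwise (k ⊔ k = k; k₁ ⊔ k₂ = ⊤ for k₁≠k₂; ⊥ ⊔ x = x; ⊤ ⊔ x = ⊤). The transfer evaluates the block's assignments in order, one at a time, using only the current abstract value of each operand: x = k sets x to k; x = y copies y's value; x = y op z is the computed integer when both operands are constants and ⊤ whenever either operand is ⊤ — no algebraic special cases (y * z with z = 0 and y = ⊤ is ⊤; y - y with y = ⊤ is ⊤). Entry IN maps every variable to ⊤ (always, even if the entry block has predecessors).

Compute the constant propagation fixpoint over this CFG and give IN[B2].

Answer: {a: ⊤, b: -4, c: ⊤, d: ⊤, e: ⊤, f: ⊤}

Working:
Fixpoint table:
  B0: | IN=(all ⊤) | OUT=(all ⊤)
  B1: | IN=(all ⊤) | OUT={b:-4; rest ⊤}
  B2: | IN={b:-4; rest ⊤} | OUT={b:-1; rest ⊤}
  B3: | IN={b:-1; rest ⊤} | OUT={b:-1, f:-1; rest ⊤}

Merge at B2: IN[B2] = OUT[B1] = {a: ⊤, b: -4, c: ⊤, d: ⊤, e: ⊤, f: ⊤}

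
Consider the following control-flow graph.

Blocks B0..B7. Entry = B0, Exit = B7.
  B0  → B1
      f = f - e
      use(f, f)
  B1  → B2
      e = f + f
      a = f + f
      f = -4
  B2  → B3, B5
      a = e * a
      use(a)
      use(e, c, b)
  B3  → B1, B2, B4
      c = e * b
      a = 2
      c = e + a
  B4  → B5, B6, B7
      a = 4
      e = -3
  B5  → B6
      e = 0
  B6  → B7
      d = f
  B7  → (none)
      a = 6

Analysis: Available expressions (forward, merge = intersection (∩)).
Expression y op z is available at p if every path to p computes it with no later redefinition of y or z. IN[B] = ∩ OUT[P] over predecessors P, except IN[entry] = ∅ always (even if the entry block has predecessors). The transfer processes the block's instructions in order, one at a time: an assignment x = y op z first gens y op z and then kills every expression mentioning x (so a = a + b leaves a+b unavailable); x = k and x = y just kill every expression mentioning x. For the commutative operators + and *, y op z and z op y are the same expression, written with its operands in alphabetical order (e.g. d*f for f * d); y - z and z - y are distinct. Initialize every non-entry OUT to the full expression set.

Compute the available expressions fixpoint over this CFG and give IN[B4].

Answer: {a+e, b*e}

Working:
Converged values:
  B0: | IN={} | OUT={}
  B1: | IN={} | OUT={}
  B2: | IN={} | OUT={}
  B3: | IN={} | OUT={a+e, b*e}
  B4: | IN={a+e, b*e} | OUT={}
  B5: | IN={} | OUT={}
  B6: | IN={} | OUT={}
  B7: | IN={} | OUT={}

Merge at B4: IN[B4] = OUT[B3] = {a+e, b*e}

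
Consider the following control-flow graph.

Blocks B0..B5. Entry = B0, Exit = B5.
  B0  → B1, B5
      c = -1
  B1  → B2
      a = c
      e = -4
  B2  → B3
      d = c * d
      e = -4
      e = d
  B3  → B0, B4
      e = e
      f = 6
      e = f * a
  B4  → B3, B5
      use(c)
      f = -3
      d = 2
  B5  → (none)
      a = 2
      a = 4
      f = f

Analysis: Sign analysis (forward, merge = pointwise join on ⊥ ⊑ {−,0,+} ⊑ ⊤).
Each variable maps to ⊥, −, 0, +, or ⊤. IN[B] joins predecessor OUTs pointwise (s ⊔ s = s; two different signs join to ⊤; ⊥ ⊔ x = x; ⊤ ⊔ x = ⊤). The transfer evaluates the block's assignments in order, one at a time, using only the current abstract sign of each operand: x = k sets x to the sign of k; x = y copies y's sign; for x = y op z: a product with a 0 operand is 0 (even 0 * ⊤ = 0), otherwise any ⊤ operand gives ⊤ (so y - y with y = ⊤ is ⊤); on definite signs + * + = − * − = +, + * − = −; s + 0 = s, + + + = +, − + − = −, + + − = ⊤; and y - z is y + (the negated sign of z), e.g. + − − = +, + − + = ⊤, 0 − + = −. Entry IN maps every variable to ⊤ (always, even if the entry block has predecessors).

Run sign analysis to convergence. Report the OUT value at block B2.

Answer: {a: -, b: ⊤, c: -, d: ⊤, e: ⊤, f: ⊤}

Working:
Converged values:
  B0:  IN=(all ⊤)  OUT={c:-; rest ⊤}
  B1:  IN={c:-; rest ⊤}  OUT={a:-, c:-, e:-; rest ⊤}
  B2:  IN={a:-, c:-, e:-; rest ⊤}  OUT={a:-, c:-; rest ⊤}
  B3:  IN={a:-, c:-; rest ⊤}  OUT={a:-, c:-, e:-, f:+; rest ⊤}
  B4:  IN={a:-, c:-, e:-, f:+; rest ⊤}  OUT={a:-, c:-, d:+, e:-, f:-; rest ⊤}
  B5:  IN={c:-; rest ⊤}  OUT={a:+, c:-; rest ⊤}

Merge at B2: IN[B2] = OUT[B1] = {a: -, b: ⊤, c: -, d: ⊤, e: -, f: ⊤}
Applying B2's transfer function to that IN value gives OUT[B2] (row B2 above).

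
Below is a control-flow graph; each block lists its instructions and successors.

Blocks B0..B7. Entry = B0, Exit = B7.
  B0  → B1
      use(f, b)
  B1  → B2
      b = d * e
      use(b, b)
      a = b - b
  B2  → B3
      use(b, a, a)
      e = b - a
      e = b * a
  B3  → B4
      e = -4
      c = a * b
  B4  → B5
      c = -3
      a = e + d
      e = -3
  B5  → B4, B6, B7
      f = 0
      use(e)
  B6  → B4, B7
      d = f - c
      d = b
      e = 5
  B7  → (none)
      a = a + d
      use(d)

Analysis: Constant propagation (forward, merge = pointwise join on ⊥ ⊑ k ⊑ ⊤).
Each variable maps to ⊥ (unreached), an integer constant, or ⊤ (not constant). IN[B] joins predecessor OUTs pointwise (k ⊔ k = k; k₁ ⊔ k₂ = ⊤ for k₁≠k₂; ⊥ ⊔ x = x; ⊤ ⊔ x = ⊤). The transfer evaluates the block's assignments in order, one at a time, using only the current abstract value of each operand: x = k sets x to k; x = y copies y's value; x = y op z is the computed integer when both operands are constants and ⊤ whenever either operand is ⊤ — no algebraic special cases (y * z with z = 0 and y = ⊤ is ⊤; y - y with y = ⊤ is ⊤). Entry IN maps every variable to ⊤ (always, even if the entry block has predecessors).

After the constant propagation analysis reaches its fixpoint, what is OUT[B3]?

Answer: {a: ⊤, b: ⊤, c: ⊤, d: ⊤, e: -4, f: ⊤}

Derivation:
Fixpoint table:
  B0:   IN=(all ⊤)   OUT=(all ⊤)
  B1:   IN=(all ⊤)   OUT=(all ⊤)
  B2:   IN=(all ⊤)   OUT=(all ⊤)
  B3:   IN=(all ⊤)   OUT={e:-4; rest ⊤}
  B4:   IN=(all ⊤)   OUT={c:-3, e:-3; rest ⊤}
  B5:   IN={c:-3, e:-3; rest ⊤}   OUT={c:-3, e:-3, f:0; rest ⊤}
  B6:   IN={c:-3, e:-3, f:0; rest ⊤}   OUT={c:-3, e:5, f:0; rest ⊤}
  B7:   IN={c:-3, f:0; rest ⊤}   OUT={c:-3, f:0; rest ⊤}

Merge at B3: IN[B3] = OUT[B2] = {a: ⊤, b: ⊤, c: ⊤, d: ⊤, e: ⊤, f: ⊤}
Applying B3's transfer function to that IN value gives OUT[B3] (row B3 above).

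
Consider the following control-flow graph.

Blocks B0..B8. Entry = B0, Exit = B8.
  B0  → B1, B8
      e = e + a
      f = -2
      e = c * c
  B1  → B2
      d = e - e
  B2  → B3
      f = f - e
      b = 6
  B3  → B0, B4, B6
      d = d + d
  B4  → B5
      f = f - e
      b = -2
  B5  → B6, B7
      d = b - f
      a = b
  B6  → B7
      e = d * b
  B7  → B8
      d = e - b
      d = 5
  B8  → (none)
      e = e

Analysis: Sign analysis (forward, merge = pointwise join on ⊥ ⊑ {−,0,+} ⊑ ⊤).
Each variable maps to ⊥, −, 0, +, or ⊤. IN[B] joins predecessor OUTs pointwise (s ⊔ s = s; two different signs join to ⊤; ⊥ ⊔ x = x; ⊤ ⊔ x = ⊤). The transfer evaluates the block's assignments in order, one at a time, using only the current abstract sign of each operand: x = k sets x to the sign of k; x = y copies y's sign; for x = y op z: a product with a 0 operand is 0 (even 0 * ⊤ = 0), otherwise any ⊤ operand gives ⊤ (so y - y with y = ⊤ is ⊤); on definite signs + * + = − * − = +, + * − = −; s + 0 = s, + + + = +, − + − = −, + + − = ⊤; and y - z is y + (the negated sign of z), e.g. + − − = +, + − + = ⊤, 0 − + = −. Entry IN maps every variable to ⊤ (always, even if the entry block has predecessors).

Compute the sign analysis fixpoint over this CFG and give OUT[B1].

Answer: {a: ⊤, b: ⊤, c: ⊤, d: ⊤, e: ⊤, f: -}

Working:
Converged values:
  B0:  IN=(all ⊤)  OUT={f:-; rest ⊤}
  B1:  IN={f:-; rest ⊤}  OUT={f:-; rest ⊤}
  B2:  IN={f:-; rest ⊤}  OUT={b:+; rest ⊤}
  B3:  IN={b:+; rest ⊤}  OUT={b:+; rest ⊤}
  B4:  IN={b:+; rest ⊤}  OUT={b:-; rest ⊤}
  B5:  IN={b:-; rest ⊤}  OUT={a:-, b:-; rest ⊤}
  B6:  IN=(all ⊤)  OUT=(all ⊤)
  B7:  IN=(all ⊤)  OUT={d:+; rest ⊤}
  B8:  IN=(all ⊤)  OUT=(all ⊤)

Merge at B1: IN[B1] = OUT[B0] = {a: ⊤, b: ⊤, c: ⊤, d: ⊤, e: ⊤, f: -}
Applying B1's transfer function to that IN value gives OUT[B1] (row B1 above).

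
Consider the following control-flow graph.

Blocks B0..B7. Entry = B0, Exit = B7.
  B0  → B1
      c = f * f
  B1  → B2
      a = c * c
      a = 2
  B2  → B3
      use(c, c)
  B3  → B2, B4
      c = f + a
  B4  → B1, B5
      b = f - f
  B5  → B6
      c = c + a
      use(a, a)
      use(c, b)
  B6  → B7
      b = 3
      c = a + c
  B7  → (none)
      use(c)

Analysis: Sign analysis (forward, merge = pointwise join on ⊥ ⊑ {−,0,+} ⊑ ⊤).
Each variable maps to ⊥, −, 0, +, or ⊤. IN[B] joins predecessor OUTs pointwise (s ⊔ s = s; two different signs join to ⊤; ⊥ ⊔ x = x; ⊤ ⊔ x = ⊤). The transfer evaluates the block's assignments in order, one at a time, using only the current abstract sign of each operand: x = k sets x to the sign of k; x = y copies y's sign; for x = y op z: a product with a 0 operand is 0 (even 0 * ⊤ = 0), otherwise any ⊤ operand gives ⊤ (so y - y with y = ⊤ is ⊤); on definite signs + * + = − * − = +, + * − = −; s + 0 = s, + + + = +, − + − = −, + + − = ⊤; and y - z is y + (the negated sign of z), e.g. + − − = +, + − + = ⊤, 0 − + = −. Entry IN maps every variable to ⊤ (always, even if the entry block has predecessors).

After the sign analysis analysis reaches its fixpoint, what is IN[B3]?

Per-block solution:
  B0:  IN=(all ⊤)  OUT=(all ⊤)
  B1:  IN=(all ⊤)  OUT={a:+; rest ⊤}
  B2:  IN={a:+; rest ⊤}  OUT={a:+; rest ⊤}
  B3:  IN={a:+; rest ⊤}  OUT={a:+; rest ⊤}
  B4:  IN={a:+; rest ⊤}  OUT={a:+; rest ⊤}
  B5:  IN={a:+; rest ⊤}  OUT={a:+; rest ⊤}
  B6:  IN={a:+; rest ⊤}  OUT={a:+, b:+; rest ⊤}
  B7:  IN={a:+, b:+; rest ⊤}  OUT={a:+, b:+; rest ⊤}

Merge at B3: IN[B3] = OUT[B2] = {a: +, b: ⊤, c: ⊤, d: ⊤, e: ⊤, f: ⊤}

Answer: {a: +, b: ⊤, c: ⊤, d: ⊤, e: ⊤, f: ⊤}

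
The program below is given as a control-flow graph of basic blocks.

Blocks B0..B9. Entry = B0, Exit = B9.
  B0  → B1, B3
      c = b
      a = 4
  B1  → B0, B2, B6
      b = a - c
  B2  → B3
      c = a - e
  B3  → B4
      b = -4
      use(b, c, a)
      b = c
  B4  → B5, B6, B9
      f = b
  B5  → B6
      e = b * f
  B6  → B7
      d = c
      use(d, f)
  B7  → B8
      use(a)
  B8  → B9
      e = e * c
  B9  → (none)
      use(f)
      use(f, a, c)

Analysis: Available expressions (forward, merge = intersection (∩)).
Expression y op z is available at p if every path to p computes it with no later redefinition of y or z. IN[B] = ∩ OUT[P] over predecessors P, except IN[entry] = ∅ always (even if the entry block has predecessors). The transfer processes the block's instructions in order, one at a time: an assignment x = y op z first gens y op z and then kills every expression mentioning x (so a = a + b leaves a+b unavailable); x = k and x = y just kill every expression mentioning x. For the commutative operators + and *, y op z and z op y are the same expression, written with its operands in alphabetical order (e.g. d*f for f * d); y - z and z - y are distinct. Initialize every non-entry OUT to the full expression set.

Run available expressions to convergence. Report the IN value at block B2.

Answer: {a-c}

Working:
Per-block solution:
  B0: | IN={} | OUT={}
  B1: | IN={} | OUT={a-c}
  B2: | IN={a-c} | OUT={a-e}
  B3: | IN={} | OUT={}
  B4: | IN={} | OUT={}
  B5: | IN={} | OUT={b*f}
  B6: | IN={} | OUT={}
  B7: | IN={} | OUT={}
  B8: | IN={} | OUT={}
  B9: | IN={} | OUT={}

Merge at B2: IN[B2] = OUT[B1] = {a-c}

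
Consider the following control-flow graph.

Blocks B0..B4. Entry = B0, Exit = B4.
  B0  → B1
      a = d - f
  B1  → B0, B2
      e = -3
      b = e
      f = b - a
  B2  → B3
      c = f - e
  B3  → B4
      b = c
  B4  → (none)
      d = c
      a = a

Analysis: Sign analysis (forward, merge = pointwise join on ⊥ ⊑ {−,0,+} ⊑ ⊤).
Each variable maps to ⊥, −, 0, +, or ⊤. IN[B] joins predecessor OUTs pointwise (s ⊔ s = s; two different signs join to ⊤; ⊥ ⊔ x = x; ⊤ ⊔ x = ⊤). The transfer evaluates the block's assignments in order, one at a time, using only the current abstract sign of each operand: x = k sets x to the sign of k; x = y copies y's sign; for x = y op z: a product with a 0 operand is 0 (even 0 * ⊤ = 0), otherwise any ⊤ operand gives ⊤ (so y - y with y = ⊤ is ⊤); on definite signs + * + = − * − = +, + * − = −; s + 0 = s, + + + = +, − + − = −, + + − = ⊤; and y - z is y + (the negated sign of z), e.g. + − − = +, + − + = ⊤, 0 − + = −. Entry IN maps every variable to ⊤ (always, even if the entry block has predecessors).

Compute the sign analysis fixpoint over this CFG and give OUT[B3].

Answer: {a: ⊤, b: ⊤, c: ⊤, d: ⊤, e: -, f: ⊤}

Derivation:
Fixpoint table:
  B0: | IN=(all ⊤) | OUT=(all ⊤)
  B1: | IN=(all ⊤) | OUT={b:-, e:-; rest ⊤}
  B2: | IN={b:-, e:-; rest ⊤} | OUT={b:-, e:-; rest ⊤}
  B3: | IN={b:-, e:-; rest ⊤} | OUT={e:-; rest ⊤}
  B4: | IN={e:-; rest ⊤} | OUT={e:-; rest ⊤}

Merge at B3: IN[B3] = OUT[B2] = {a: ⊤, b: -, c: ⊤, d: ⊤, e: -, f: ⊤}
Applying B3's transfer function to that IN value gives OUT[B3] (row B3 above).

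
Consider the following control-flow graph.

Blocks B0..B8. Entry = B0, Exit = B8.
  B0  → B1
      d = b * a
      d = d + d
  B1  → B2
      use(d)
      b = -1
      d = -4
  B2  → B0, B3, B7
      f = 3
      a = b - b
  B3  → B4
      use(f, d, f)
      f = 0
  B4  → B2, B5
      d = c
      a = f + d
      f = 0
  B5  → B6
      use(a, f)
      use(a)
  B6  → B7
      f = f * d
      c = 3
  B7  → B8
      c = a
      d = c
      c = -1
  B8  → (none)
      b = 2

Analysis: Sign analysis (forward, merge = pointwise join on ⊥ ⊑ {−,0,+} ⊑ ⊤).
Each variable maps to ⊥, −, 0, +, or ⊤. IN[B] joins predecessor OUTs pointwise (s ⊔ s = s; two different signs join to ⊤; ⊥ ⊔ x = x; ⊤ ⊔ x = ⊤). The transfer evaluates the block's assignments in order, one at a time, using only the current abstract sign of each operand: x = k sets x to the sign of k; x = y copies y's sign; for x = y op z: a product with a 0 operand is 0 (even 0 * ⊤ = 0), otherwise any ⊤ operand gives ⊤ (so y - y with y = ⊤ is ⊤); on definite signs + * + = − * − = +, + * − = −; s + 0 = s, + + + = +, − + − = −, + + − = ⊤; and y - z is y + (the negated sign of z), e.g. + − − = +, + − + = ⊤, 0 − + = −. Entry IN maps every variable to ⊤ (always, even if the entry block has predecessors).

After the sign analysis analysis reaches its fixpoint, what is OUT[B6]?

Answer: {a: ⊤, b: -, c: +, d: ⊤, e: ⊤, f: 0}

Working:
Per-block solution:
  B0:   IN=(all ⊤)   OUT=(all ⊤)
  B1:   IN=(all ⊤)   OUT={b:-, d:-; rest ⊤}
  B2:   IN={b:-; rest ⊤}   OUT={b:-, f:+; rest ⊤}
  B3:   IN={b:-, f:+; rest ⊤}   OUT={b:-, f:0; rest ⊤}
  B4:   IN={b:-, f:0; rest ⊤}   OUT={b:-, f:0; rest ⊤}
  B5:   IN={b:-, f:0; rest ⊤}   OUT={b:-, f:0; rest ⊤}
  B6:   IN={b:-, f:0; rest ⊤}   OUT={b:-, c:+, f:0; rest ⊤}
  B7:   IN={b:-; rest ⊤}   OUT={b:-, c:-; rest ⊤}
  B8:   IN={b:-, c:-; rest ⊤}   OUT={b:+, c:-; rest ⊤}

Merge at B6: IN[B6] = OUT[B5] = {a: ⊤, b: -, c: ⊤, d: ⊤, e: ⊤, f: 0}
Applying B6's transfer function to that IN value gives OUT[B6] (row B6 above).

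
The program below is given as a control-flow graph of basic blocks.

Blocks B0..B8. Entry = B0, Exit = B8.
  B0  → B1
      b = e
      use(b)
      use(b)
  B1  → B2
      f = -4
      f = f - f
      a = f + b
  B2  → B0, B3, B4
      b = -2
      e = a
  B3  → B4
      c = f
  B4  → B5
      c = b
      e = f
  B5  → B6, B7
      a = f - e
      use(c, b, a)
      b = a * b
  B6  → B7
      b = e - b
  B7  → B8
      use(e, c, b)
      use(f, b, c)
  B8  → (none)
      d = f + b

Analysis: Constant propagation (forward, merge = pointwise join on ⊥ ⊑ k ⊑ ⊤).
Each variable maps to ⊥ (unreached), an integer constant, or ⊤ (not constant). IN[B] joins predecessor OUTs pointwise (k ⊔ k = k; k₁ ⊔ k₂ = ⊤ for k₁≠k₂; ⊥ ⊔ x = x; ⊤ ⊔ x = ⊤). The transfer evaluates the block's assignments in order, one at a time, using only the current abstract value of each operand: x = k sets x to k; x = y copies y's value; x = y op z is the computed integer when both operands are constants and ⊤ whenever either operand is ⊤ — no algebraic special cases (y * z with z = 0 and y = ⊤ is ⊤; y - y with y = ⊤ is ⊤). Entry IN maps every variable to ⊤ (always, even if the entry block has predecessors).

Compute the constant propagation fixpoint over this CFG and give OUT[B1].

Answer: {a: ⊤, b: ⊤, c: ⊤, d: ⊤, e: ⊤, f: 0}

Working:
Per-block solution:
  B0:  IN=(all ⊤)  OUT=(all ⊤)
  B1:  IN=(all ⊤)  OUT={f:0; rest ⊤}
  B2:  IN={f:0; rest ⊤}  OUT={b:-2, f:0; rest ⊤}
  B3:  IN={b:-2, f:0; rest ⊤}  OUT={b:-2, c:0, f:0; rest ⊤}
  B4:  IN={b:-2, f:0; rest ⊤}  OUT={b:-2, c:-2, e:0, f:0; rest ⊤}
  B5:  IN={b:-2, c:-2, e:0, f:0; rest ⊤}  OUT={a:0, b:0, c:-2, e:0, f:0; rest ⊤}
  B6:  IN={a:0, b:0, c:-2, e:0, f:0; rest ⊤}  OUT={a:0, b:0, c:-2, e:0, f:0; rest ⊤}
  B7:  IN={a:0, b:0, c:-2, e:0, f:0; rest ⊤}  OUT={a:0, b:0, c:-2, e:0, f:0; rest ⊤}
  B8:  IN={a:0, b:0, c:-2, e:0, f:0; rest ⊤}  OUT={a:0, b:0, c:-2, d:0, e:0, f:0; rest ⊤}

Merge at B1: IN[B1] = OUT[B0] = {a: ⊤, b: ⊤, c: ⊤, d: ⊤, e: ⊤, f: ⊤}
Applying B1's transfer function to that IN value gives OUT[B1] (row B1 above).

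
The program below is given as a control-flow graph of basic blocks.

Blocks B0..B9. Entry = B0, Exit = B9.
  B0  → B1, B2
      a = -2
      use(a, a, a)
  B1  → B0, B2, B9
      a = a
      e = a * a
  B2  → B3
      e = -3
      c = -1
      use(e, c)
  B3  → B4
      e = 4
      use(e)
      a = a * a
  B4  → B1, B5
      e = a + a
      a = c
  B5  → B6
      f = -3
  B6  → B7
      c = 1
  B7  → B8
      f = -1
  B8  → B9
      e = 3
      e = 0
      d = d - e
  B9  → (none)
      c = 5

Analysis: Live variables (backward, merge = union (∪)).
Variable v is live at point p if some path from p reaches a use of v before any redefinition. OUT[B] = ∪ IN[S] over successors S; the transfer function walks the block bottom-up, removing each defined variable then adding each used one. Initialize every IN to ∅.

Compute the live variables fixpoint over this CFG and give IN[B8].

Answer: {d}

Trace:
Converged values:
  B0: | IN={d} | OUT={a, d}
  B1: | IN={a, d} | OUT={a, d}
  B2: | IN={a, d} | OUT={a, c, d}
  B3: | IN={a, c, d} | OUT={a, c, d}
  B4: | IN={a, c, d} | OUT={a, d}
  B5: | IN={d} | OUT={d}
  B6: | IN={d} | OUT={d}
  B7: | IN={d} | OUT={d}
  B8: | IN={d} | OUT={}
  B9: | IN={} | OUT={}

Merge at B8: OUT[B8] = IN[B9] = {}
Applying B8's transfer function to that OUT value gives IN[B8] (row B8 above).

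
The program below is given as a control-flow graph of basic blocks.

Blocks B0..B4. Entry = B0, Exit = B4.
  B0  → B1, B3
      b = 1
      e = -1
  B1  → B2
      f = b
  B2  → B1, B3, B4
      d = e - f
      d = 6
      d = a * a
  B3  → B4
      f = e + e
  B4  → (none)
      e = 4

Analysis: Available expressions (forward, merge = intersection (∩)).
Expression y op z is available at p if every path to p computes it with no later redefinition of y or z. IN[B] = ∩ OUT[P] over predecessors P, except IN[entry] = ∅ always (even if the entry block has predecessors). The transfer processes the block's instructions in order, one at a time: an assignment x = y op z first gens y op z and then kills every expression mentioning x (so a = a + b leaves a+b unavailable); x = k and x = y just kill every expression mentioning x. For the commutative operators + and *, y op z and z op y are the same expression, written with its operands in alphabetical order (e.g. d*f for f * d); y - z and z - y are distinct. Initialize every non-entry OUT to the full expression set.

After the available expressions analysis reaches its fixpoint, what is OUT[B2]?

Per-block solution:
  B0:  IN={}  OUT={}
  B1:  IN={}  OUT={}
  B2:  IN={}  OUT={a*a, e-f}
  B3:  IN={}  OUT={e+e}
  B4:  IN={}  OUT={}

Merge at B2: IN[B2] = OUT[B1] = {}
Applying B2's transfer function to that IN value gives OUT[B2] (row B2 above).

Answer: {a*a, e-f}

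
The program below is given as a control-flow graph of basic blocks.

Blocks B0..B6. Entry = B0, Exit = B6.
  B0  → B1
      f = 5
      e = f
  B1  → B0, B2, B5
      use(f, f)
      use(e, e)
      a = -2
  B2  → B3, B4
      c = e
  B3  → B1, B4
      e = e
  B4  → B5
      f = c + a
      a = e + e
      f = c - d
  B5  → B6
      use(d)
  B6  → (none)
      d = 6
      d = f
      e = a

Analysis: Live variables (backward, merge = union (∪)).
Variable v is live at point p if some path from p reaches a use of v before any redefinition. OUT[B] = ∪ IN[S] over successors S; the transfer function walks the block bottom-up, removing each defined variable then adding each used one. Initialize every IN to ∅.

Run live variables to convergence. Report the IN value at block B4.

Answer: {a, c, d, e}

Working:
Converged values:
  B0: | IN={d} | OUT={d, e, f}
  B1: | IN={d, e, f} | OUT={a, d, e, f}
  B2: | IN={a, d, e, f} | OUT={a, c, d, e, f}
  B3: | IN={a, c, d, e, f} | OUT={a, c, d, e, f}
  B4: | IN={a, c, d, e} | OUT={a, d, f}
  B5: | IN={a, d, f} | OUT={a, f}
  B6: | IN={a, f} | OUT={}

Merge at B4: OUT[B4] = IN[B5] = {a, d, f}
Applying B4's transfer function to that OUT value gives IN[B4] (row B4 above).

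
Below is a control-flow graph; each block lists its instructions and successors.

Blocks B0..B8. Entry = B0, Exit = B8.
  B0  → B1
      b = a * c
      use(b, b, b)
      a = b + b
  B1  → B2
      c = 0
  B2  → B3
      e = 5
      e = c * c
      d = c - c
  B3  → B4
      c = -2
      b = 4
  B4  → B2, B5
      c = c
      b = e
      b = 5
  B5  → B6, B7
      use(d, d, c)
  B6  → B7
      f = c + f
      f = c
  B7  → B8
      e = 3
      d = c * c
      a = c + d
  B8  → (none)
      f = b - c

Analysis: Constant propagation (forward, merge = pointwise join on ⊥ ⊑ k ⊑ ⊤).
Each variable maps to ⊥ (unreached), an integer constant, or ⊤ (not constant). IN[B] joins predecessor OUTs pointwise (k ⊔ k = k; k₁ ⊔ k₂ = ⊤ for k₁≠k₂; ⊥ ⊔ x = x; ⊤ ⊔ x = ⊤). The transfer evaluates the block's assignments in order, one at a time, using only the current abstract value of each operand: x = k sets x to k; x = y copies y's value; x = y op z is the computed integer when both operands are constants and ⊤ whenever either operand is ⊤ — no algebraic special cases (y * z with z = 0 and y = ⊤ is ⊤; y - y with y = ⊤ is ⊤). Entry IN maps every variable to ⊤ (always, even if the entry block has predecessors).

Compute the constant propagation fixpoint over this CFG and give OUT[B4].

Converged values:
  B0: | IN=(all ⊤) | OUT=(all ⊤)
  B1: | IN=(all ⊤) | OUT={c:0; rest ⊤}
  B2: | IN=(all ⊤) | OUT=(all ⊤)
  B3: | IN=(all ⊤) | OUT={b:4, c:-2; rest ⊤}
  B4: | IN={b:4, c:-2; rest ⊤} | OUT={b:5, c:-2; rest ⊤}
  B5: | IN={b:5, c:-2; rest ⊤} | OUT={b:5, c:-2; rest ⊤}
  B6: | IN={b:5, c:-2; rest ⊤} | OUT={b:5, c:-2, f:-2; rest ⊤}
  B7: | IN={b:5, c:-2; rest ⊤} | OUT={a:2, b:5, c:-2, d:4, e:3; rest ⊤}
  B8: | IN={a:2, b:5, c:-2, d:4, e:3; rest ⊤} | OUT={a:2, b:5, c:-2, d:4, e:3, f:7; rest ⊤}

Merge at B4: IN[B4] = OUT[B3] = {a: ⊤, b: 4, c: -2, d: ⊤, e: ⊤, f: ⊤}
Applying B4's transfer function to that IN value gives OUT[B4] (row B4 above).

Answer: {a: ⊤, b: 5, c: -2, d: ⊤, e: ⊤, f: ⊤}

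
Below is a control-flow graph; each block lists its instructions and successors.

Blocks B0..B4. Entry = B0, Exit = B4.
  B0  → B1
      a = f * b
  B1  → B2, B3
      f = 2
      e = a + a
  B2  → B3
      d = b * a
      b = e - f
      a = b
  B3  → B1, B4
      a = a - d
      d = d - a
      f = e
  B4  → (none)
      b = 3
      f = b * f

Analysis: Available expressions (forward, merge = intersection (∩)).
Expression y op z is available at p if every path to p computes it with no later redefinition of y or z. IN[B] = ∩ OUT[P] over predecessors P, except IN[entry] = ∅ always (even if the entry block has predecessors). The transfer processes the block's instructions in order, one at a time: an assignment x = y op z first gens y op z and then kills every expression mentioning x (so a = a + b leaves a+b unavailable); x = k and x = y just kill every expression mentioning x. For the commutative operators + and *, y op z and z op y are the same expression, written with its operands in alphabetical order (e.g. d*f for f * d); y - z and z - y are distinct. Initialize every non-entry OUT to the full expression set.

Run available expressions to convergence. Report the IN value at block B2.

Per-block solution:
  B0:  IN={}  OUT={b*f}
  B1:  IN={}  OUT={a+a}
  B2:  IN={a+a}  OUT={e-f}
  B3:  IN={}  OUT={}
  B4:  IN={}  OUT={}

Merge at B2: IN[B2] = OUT[B1] = {a+a}

Answer: {a+a}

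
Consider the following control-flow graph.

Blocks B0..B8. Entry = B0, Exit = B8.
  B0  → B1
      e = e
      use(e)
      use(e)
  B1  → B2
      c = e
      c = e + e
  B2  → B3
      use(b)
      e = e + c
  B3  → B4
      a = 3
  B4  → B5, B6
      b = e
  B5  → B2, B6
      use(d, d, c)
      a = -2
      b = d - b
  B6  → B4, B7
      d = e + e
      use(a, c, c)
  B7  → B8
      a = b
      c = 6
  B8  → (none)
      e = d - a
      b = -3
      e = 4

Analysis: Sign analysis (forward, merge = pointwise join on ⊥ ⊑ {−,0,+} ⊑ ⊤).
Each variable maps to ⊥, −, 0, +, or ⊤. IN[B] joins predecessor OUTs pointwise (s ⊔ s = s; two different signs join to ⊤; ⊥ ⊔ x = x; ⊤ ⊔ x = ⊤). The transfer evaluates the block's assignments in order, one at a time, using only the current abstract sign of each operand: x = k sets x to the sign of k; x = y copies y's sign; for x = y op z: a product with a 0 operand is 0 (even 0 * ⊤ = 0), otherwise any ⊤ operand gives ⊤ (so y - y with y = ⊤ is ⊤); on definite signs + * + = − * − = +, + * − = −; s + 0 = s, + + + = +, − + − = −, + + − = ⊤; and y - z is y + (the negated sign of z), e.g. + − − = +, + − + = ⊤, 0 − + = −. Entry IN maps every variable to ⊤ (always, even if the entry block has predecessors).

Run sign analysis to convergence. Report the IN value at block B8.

Per-block solution:
  B0: | IN=(all ⊤) | OUT=(all ⊤)
  B1: | IN=(all ⊤) | OUT=(all ⊤)
  B2: | IN=(all ⊤) | OUT=(all ⊤)
  B3: | IN=(all ⊤) | OUT={a:+; rest ⊤}
  B4: | IN=(all ⊤) | OUT=(all ⊤)
  B5: | IN=(all ⊤) | OUT={a:-; rest ⊤}
  B6: | IN=(all ⊤) | OUT=(all ⊤)
  B7: | IN=(all ⊤) | OUT={c:+; rest ⊤}
  B8: | IN={c:+; rest ⊤} | OUT={b:-, c:+, e:+; rest ⊤}

Merge at B8: IN[B8] = OUT[B7] = {a: ⊤, b: ⊤, c: +, d: ⊤, e: ⊤, f: ⊤}

Answer: {a: ⊤, b: ⊤, c: +, d: ⊤, e: ⊤, f: ⊤}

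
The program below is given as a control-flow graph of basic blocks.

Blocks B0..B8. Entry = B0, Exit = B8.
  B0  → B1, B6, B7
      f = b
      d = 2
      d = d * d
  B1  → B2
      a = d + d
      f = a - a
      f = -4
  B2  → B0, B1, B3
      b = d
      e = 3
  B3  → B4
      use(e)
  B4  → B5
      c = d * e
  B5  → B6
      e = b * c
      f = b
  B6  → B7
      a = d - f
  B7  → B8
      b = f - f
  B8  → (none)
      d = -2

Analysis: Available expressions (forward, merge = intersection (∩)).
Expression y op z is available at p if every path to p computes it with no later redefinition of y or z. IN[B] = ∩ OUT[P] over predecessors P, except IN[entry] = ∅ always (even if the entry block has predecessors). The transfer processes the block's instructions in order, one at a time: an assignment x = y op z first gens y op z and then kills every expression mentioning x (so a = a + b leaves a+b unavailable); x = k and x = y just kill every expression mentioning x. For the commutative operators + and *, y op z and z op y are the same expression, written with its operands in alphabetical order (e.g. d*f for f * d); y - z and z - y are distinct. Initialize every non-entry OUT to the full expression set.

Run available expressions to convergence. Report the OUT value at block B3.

Converged values:
  B0: | IN={} | OUT={}
  B1: | IN={} | OUT={a-a, d+d}
  B2: | IN={a-a, d+d} | OUT={a-a, d+d}
  B3: | IN={a-a, d+d} | OUT={a-a, d+d}
  B4: | IN={a-a, d+d} | OUT={a-a, d*e, d+d}
  B5: | IN={a-a, d*e, d+d} | OUT={a-a, b*c, d+d}
  B6: | IN={} | OUT={d-f}
  B7: | IN={} | OUT={f-f}
  B8: | IN={f-f} | OUT={f-f}

Merge at B3: IN[B3] = OUT[B2] = {a-a, d+d}
Applying B3's transfer function to that IN value gives OUT[B3] (row B3 above).

Answer: {a-a, d+d}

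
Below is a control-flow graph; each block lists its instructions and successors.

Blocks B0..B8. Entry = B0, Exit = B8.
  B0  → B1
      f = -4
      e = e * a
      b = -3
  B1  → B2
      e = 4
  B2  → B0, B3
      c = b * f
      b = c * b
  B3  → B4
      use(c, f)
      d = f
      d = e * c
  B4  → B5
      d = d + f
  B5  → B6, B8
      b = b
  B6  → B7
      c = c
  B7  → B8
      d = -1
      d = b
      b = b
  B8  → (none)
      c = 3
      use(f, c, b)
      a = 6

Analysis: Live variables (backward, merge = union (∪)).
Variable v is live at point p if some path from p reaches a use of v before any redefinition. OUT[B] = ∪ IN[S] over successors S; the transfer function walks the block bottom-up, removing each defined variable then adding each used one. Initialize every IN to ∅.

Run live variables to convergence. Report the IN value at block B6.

Fixpoint table:
  B0: | IN={a, e} | OUT={a, b, f}
  B1: | IN={a, b, f} | OUT={a, b, e, f}
  B2: | IN={a, b, e, f} | OUT={a, b, c, e, f}
  B3: | IN={b, c, e, f} | OUT={b, c, d, f}
  B4: | IN={b, c, d, f} | OUT={b, c, f}
  B5: | IN={b, c, f} | OUT={b, c, f}
  B6: | IN={b, c, f} | OUT={b, f}
  B7: | IN={b, f} | OUT={b, f}
  B8: | IN={b, f} | OUT={}

Merge at B6: OUT[B6] = IN[B7] = {b, f}
Applying B6's transfer function to that OUT value gives IN[B6] (row B6 above).

Answer: {b, c, f}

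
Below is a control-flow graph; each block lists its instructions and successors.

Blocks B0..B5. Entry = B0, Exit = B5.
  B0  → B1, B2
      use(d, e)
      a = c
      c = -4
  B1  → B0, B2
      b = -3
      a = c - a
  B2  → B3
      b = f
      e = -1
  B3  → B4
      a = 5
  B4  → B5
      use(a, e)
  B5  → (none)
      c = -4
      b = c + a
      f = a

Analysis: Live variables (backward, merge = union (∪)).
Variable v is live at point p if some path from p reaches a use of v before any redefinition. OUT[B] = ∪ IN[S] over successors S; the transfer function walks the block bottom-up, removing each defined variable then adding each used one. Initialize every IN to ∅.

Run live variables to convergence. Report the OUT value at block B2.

Answer: {e}

Derivation:
Per-block solution:
  B0:  IN={c, d, e, f}  OUT={a, c, d, e, f}
  B1:  IN={a, c, d, e, f}  OUT={c, d, e, f}
  B2:  IN={f}  OUT={e}
  B3:  IN={e}  OUT={a, e}
  B4:  IN={a, e}  OUT={a}
  B5:  IN={a}  OUT={}

Merge at B2: OUT[B2] = IN[B3] = {e}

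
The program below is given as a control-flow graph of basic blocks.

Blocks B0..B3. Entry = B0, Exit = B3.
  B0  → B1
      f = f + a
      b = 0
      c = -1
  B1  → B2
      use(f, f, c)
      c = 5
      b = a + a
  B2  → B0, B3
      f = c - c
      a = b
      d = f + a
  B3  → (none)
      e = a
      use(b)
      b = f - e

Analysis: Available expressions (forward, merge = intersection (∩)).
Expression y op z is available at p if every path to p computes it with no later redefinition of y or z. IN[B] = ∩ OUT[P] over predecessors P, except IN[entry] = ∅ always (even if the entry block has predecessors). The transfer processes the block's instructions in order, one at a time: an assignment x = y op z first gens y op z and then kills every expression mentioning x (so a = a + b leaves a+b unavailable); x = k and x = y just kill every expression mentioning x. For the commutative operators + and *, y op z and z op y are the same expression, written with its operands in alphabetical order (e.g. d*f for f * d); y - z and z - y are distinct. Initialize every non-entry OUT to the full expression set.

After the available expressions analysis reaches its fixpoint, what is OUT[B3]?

Answer: {a+f, c-c, f-e}

Working:
Per-block solution:
  B0: | IN={} | OUT={}
  B1: | IN={} | OUT={a+a}
  B2: | IN={a+a} | OUT={a+f, c-c}
  B3: | IN={a+f, c-c} | OUT={a+f, c-c, f-e}

Merge at B3: IN[B3] = OUT[B2] = {a+f, c-c}
Applying B3's transfer function to that IN value gives OUT[B3] (row B3 above).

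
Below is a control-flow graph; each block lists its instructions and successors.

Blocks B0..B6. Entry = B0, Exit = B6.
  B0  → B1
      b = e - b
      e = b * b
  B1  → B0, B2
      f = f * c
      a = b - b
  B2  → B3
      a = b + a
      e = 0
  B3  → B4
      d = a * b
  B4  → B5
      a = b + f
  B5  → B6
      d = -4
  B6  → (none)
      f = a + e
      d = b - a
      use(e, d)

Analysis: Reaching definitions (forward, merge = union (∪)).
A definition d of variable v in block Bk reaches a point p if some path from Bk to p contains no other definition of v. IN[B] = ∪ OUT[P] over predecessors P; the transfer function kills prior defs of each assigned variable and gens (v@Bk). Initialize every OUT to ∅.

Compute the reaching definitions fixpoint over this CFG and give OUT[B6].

Answer: {a@B4, b@B0, d@B6, e@B2, f@B6}

Derivation:
Per-block solution:
  B0:   IN={a@B1, b@B0, e@B0, f@B1}   OUT={a@B1, b@B0, e@B0, f@B1}
  B1:   IN={a@B1, b@B0, e@B0, f@B1}   OUT={a@B1, b@B0, e@B0, f@B1}
  B2:   IN={a@B1, b@B0, e@B0, f@B1}   OUT={a@B2, b@B0, e@B2, f@B1}
  B3:   IN={a@B2, b@B0, e@B2, f@B1}   OUT={a@B2, b@B0, d@B3, e@B2, f@B1}
  B4:   IN={a@B2, b@B0, d@B3, e@B2, f@B1}   OUT={a@B4, b@B0, d@B3, e@B2, f@B1}
  B5:   IN={a@B4, b@B0, d@B3, e@B2, f@B1}   OUT={a@B4, b@B0, d@B5, e@B2, f@B1}
  B6:   IN={a@B4, b@B0, d@B5, e@B2, f@B1}   OUT={a@B4, b@B0, d@B6, e@B2, f@B6}

Merge at B6: IN[B6] = OUT[B5] = {a@B4, b@B0, d@B5, e@B2, f@B1}
Applying B6's transfer function to that IN value gives OUT[B6] (row B6 above).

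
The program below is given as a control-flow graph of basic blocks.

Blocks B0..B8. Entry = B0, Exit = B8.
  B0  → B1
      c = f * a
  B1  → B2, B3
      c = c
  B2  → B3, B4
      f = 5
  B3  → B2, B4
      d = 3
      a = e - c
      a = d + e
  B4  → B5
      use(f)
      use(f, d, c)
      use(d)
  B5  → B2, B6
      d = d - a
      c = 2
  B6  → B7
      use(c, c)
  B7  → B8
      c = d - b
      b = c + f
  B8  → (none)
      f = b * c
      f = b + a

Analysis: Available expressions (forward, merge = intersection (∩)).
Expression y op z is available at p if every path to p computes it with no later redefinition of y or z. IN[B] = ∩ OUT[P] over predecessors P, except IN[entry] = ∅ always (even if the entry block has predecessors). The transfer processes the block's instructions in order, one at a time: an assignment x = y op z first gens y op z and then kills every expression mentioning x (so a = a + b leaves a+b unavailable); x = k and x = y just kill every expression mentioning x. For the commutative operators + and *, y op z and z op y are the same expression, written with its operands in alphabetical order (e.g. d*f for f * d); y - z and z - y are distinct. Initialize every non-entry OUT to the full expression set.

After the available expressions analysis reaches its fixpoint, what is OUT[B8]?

Converged values:
  B0:   IN={}   OUT={a*f}
  B1:   IN={a*f}   OUT={a*f}
  B2:   IN={}   OUT={}
  B3:   IN={}   OUT={d+e, e-c}
  B4:   IN={}   OUT={}
  B5:   IN={}   OUT={}
  B6:   IN={}   OUT={}
  B7:   IN={}   OUT={c+f}
  B8:   IN={c+f}   OUT={a+b, b*c}

Merge at B8: IN[B8] = OUT[B7] = {c+f}
Applying B8's transfer function to that IN value gives OUT[B8] (row B8 above).

Answer: {a+b, b*c}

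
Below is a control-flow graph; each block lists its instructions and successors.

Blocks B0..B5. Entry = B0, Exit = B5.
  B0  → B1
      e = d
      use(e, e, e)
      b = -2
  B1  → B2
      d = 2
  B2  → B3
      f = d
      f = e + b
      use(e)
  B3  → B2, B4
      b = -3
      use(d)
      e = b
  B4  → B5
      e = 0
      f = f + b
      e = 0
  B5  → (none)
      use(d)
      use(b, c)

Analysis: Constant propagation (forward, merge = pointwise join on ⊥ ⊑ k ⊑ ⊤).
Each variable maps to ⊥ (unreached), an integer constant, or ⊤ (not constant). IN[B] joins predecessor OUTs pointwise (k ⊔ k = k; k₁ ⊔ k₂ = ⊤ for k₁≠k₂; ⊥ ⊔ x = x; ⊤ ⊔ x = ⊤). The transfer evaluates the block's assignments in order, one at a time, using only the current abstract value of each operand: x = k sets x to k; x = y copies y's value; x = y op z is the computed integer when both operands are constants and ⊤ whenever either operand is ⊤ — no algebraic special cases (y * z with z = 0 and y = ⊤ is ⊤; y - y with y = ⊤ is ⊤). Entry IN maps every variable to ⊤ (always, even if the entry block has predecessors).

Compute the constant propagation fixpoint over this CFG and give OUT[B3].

Answer: {a: ⊤, b: -3, c: ⊤, d: 2, e: -3, f: ⊤}

Trace:
Converged values:
  B0:   IN=(all ⊤)   OUT={b:-2; rest ⊤}
  B1:   IN={b:-2; rest ⊤}   OUT={b:-2, d:2; rest ⊤}
  B2:   IN={d:2; rest ⊤}   OUT={d:2; rest ⊤}
  B3:   IN={d:2; rest ⊤}   OUT={b:-3, d:2, e:-3; rest ⊤}
  B4:   IN={b:-3, d:2, e:-3; rest ⊤}   OUT={b:-3, d:2, e:0; rest ⊤}
  B5:   IN={b:-3, d:2, e:0; rest ⊤}   OUT={b:-3, d:2, e:0; rest ⊤}

Merge at B3: IN[B3] = OUT[B2] = {a: ⊤, b: ⊤, c: ⊤, d: 2, e: ⊤, f: ⊤}
Applying B3's transfer function to that IN value gives OUT[B3] (row B3 above).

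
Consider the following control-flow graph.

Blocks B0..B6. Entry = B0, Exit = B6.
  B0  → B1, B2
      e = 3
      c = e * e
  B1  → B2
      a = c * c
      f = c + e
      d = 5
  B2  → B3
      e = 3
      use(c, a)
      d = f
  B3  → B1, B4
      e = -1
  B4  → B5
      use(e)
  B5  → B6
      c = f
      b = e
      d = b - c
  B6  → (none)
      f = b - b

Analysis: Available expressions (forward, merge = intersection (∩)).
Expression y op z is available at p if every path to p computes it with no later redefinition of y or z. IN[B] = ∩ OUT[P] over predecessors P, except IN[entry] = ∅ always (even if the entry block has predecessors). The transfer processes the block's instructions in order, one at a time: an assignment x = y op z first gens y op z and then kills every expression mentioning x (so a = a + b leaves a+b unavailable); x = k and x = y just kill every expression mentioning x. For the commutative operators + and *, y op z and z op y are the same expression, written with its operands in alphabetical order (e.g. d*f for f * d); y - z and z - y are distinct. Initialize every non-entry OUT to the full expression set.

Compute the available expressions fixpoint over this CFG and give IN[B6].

Converged values:
  B0:  IN={}  OUT={e*e}
  B1:  IN={}  OUT={c*c, c+e}
  B2:  IN={}  OUT={}
  B3:  IN={}  OUT={}
  B4:  IN={}  OUT={}
  B5:  IN={}  OUT={b-c}
  B6:  IN={b-c}  OUT={b-b, b-c}

Merge at B6: IN[B6] = OUT[B5] = {b-c}

Answer: {b-c}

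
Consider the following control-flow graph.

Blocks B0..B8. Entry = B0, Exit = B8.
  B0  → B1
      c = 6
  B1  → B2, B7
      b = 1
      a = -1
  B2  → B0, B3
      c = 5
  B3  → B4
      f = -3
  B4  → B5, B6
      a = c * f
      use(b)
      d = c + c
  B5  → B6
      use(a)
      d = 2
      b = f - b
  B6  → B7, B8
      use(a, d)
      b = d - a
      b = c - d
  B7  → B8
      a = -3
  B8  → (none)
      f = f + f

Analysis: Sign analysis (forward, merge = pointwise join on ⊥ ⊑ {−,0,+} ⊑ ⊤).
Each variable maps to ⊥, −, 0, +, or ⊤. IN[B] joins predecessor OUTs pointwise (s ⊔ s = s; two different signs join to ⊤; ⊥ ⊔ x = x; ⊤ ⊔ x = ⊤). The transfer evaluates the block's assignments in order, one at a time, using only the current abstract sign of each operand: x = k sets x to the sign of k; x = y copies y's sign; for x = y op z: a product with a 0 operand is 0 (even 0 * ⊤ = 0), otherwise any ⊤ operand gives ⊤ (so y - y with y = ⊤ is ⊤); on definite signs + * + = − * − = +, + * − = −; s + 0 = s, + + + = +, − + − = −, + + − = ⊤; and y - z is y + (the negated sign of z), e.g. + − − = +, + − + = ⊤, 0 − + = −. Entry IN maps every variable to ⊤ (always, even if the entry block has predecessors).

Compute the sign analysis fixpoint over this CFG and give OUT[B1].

Answer: {a: -, b: +, c: +, d: ⊤, e: ⊤, f: ⊤}

Trace:
Converged values:
  B0: | IN=(all ⊤) | OUT={c:+; rest ⊤}
  B1: | IN={c:+; rest ⊤} | OUT={a:-, b:+, c:+; rest ⊤}
  B2: | IN={a:-, b:+, c:+; rest ⊤} | OUT={a:-, b:+, c:+; rest ⊤}
  B3: | IN={a:-, b:+, c:+; rest ⊤} | OUT={a:-, b:+, c:+, f:-; rest ⊤}
  B4: | IN={a:-, b:+, c:+, f:-; rest ⊤} | OUT={a:-, b:+, c:+, d:+, f:-; rest ⊤}
  B5: | IN={a:-, b:+, c:+, d:+, f:-; rest ⊤} | OUT={a:-, b:-, c:+, d:+, f:-; rest ⊤}
  B6: | IN={a:-, c:+, d:+, f:-; rest ⊤} | OUT={a:-, c:+, d:+, f:-; rest ⊤}
  B7: | IN={a:-, c:+; rest ⊤} | OUT={a:-, c:+; rest ⊤}
  B8: | IN={a:-, c:+; rest ⊤} | OUT={a:-, c:+; rest ⊤}

Merge at B1: IN[B1] = OUT[B0] = {a: ⊤, b: ⊤, c: +, d: ⊤, e: ⊤, f: ⊤}
Applying B1's transfer function to that IN value gives OUT[B1] (row B1 above).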